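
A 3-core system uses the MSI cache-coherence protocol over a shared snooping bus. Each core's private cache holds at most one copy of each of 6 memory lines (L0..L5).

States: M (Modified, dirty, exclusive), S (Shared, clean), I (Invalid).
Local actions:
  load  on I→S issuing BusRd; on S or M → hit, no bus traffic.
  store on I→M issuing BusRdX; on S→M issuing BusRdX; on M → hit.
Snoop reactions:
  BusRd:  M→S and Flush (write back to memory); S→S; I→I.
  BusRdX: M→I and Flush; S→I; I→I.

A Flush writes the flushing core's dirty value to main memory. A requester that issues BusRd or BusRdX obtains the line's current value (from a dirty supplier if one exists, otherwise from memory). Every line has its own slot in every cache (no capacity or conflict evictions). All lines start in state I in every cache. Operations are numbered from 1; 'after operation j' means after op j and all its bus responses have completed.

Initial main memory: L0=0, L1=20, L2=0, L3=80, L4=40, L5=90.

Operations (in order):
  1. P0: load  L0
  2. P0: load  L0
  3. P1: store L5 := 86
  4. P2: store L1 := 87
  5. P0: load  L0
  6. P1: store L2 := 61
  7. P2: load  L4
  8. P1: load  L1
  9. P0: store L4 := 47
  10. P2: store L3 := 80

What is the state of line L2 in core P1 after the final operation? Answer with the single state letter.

state = M

[1] P0: load  L0 | P0:S(0), P1:I, P2:I | bus: BusRd
[2] P0: load  L0 | P0:S(0), P1:I, P2:I | bus: none
[3] P1: store L5 := 86 | P0:I, P1:M(86), P2:I | bus: BusRdX
[4] P2: store L1 := 87 | P0:I, P1:I, P2:M(87) | bus: BusRdX
[5] P0: load  L0 | P0:S(0), P1:I, P2:I | bus: none
[6] P1: store L2 := 61 | P0:I, P1:M(61), P2:I | bus: BusRdX
[7] P2: load  L4 | P0:I, P1:I, P2:S(40) | bus: BusRd
[8] P1: load  L1 | P0:I, P1:S(87), P2:S(87) | bus: BusRd,Flush
[9] P0: store L4 := 47 | P0:M(47), P1:I, P2:I | bus: BusRdX
[10] P2: store L3 := 80 | P0:I, P1:I, P2:M(80) | bus: BusRdX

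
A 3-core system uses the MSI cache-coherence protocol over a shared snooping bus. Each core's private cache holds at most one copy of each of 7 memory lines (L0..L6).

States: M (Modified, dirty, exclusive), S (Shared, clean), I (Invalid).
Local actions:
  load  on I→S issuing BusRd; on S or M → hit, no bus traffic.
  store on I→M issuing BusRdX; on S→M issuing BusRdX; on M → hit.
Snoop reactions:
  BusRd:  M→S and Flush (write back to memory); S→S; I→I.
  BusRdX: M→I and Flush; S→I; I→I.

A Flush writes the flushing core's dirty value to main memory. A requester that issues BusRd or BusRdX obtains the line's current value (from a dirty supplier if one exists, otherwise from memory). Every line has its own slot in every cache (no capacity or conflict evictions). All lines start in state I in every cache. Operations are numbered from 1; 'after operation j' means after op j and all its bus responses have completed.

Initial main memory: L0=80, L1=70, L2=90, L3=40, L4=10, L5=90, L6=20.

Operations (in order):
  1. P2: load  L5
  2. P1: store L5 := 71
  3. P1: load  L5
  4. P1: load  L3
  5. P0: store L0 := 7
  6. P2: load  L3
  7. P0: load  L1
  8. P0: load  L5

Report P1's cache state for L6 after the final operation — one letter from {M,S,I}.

state = I

1. P2: load  L5  bus=[BusRd]  L5: P0=I P1=I P2=S  mem[L5]=90
2. P1: store L5 := 71  bus=[BusRdX]  L5: P0=I P1=M P2=I  mem[L5]=90
3. P1: load  L5  bus=[-]  L5: P0=I P1=M P2=I  mem[L5]=90
4. P1: load  L3  bus=[BusRd]  L3: P0=I P1=S P2=I  mem[L3]=40
5. P0: store L0 := 7  bus=[BusRdX]  L0: P0=M P1=I P2=I  mem[L0]=80
6. P2: load  L3  bus=[BusRd]  L3: P0=I P1=S P2=S  mem[L3]=40
7. P0: load  L1  bus=[BusRd]  L1: P0=S P1=I P2=I  mem[L1]=70
8. P0: load  L5  bus=[BusRd,Flush]  L5: P0=S P1=S P2=I  mem[L5]=71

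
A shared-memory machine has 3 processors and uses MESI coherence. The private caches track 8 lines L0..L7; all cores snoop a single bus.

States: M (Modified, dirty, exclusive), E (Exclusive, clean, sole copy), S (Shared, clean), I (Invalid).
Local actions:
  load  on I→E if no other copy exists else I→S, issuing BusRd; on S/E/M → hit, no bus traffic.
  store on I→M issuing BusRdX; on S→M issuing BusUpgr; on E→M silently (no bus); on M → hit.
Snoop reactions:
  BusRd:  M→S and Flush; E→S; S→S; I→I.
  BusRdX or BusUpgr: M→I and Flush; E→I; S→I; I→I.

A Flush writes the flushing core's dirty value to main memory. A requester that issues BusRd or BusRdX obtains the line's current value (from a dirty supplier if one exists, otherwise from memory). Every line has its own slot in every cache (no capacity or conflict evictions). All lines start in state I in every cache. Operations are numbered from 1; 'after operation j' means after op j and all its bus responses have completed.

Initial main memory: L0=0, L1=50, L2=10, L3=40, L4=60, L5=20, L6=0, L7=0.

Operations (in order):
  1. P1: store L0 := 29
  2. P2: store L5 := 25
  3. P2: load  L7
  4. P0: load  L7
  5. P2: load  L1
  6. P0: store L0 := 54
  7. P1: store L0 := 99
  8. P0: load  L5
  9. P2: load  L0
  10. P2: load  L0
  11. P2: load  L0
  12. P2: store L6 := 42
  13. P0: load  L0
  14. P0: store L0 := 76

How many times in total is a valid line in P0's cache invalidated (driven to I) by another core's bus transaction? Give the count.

invalidations = 1

[1] P1: store L0 := 29 | P0:I, P1:M(29), P2:I | bus: BusRdX
[2] P2: store L5 := 25 | P0:I, P1:I, P2:M(25) | bus: BusRdX
[3] P2: load  L7 | P0:I, P1:I, P2:E(0) | bus: BusRd
[4] P0: load  L7 | P0:S(0), P1:I, P2:S(0) | bus: BusRd
[5] P2: load  L1 | P0:I, P1:I, P2:E(50) | bus: BusRd
[6] P0: store L0 := 54 | P0:M(54), P1:I, P2:I | bus: BusRdX,Flush
[7] P1: store L0 := 99 | P0:I, P1:M(99), P2:I | bus: BusRdX,Flush
[8] P0: load  L5 | P0:S(25), P1:I, P2:S(25) | bus: BusRd,Flush
[9] P2: load  L0 | P0:I, P1:S(99), P2:S(99) | bus: BusRd,Flush
[10] P2: load  L0 | P0:I, P1:S(99), P2:S(99) | bus: none
[11] P2: load  L0 | P0:I, P1:S(99), P2:S(99) | bus: none
[12] P2: store L6 := 42 | P0:I, P1:I, P2:M(42) | bus: BusRdX
[13] P0: load  L0 | P0:S(99), P1:S(99), P2:S(99) | bus: BusRd
[14] P0: store L0 := 76 | P0:M(76), P1:I, P2:I | bus: BusUpgr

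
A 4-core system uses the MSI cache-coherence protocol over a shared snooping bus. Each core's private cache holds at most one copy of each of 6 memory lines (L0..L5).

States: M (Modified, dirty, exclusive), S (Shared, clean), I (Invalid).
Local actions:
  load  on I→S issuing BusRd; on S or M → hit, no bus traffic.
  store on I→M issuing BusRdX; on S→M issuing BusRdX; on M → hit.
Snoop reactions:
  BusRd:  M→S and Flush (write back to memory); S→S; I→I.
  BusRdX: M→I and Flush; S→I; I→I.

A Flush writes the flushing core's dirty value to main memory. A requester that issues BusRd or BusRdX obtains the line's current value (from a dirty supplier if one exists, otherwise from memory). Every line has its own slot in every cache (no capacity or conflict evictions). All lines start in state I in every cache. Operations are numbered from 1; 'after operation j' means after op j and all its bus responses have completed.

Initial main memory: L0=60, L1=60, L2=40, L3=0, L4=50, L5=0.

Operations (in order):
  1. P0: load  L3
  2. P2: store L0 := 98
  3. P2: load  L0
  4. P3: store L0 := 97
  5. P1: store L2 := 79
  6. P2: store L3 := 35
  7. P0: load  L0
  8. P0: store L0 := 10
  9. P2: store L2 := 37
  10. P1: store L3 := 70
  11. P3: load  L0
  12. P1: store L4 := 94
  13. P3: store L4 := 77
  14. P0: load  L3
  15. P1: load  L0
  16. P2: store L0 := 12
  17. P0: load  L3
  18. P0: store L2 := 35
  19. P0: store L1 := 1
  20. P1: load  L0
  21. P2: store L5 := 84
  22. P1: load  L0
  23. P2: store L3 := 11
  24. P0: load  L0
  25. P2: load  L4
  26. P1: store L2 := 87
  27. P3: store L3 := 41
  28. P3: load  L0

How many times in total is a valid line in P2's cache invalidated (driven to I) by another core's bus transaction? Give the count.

invalidations = 4

1. P0: load  L3  bus=[BusRd]  L3: P0=S P1=I P2=I P3=I  mem[L3]=0
2. P2: store L0 := 98  bus=[BusRdX]  L0: P0=I P1=I P2=M P3=I  mem[L0]=60
3. P2: load  L0  bus=[-]  L0: P0=I P1=I P2=M P3=I  mem[L0]=60
4. P3: store L0 := 97  bus=[BusRdX,Flush]  L0: P0=I P1=I P2=I P3=M  mem[L0]=98
5. P1: store L2 := 79  bus=[BusRdX]  L2: P0=I P1=M P2=I P3=I  mem[L2]=40
6. P2: store L3 := 35  bus=[BusRdX]  L3: P0=I P1=I P2=M P3=I  mem[L3]=0
7. P0: load  L0  bus=[BusRd,Flush]  L0: P0=S P1=I P2=I P3=S  mem[L0]=97
8. P0: store L0 := 10  bus=[BusRdX]  L0: P0=M P1=I P2=I P3=I  mem[L0]=97
9. P2: store L2 := 37  bus=[BusRdX,Flush]  L2: P0=I P1=I P2=M P3=I  mem[L2]=79
10. P1: store L3 := 70  bus=[BusRdX,Flush]  L3: P0=I P1=M P2=I P3=I  mem[L3]=35
11. P3: load  L0  bus=[BusRd,Flush]  L0: P0=S P1=I P2=I P3=S  mem[L0]=10
12. P1: store L4 := 94  bus=[BusRdX]  L4: P0=I P1=M P2=I P3=I  mem[L4]=50
13. P3: store L4 := 77  bus=[BusRdX,Flush]  L4: P0=I P1=I P2=I P3=M  mem[L4]=94
14. P0: load  L3  bus=[BusRd,Flush]  L3: P0=S P1=S P2=I P3=I  mem[L3]=70
15. P1: load  L0  bus=[BusRd]  L0: P0=S P1=S P2=I P3=S  mem[L0]=10
16. P2: store L0 := 12  bus=[BusRdX]  L0: P0=I P1=I P2=M P3=I  mem[L0]=10
17. P0: load  L3  bus=[-]  L3: P0=S P1=S P2=I P3=I  mem[L3]=70
18. P0: store L2 := 35  bus=[BusRdX,Flush]  L2: P0=M P1=I P2=I P3=I  mem[L2]=37
19. P0: store L1 := 1  bus=[BusRdX]  L1: P0=M P1=I P2=I P3=I  mem[L1]=60
20. P1: load  L0  bus=[BusRd,Flush]  L0: P0=I P1=S P2=S P3=I  mem[L0]=12
21. P2: store L5 := 84  bus=[BusRdX]  L5: P0=I P1=I P2=M P3=I  mem[L5]=0
22. P1: load  L0  bus=[-]  L0: P0=I P1=S P2=S P3=I  mem[L0]=12
23. P2: store L3 := 11  bus=[BusRdX]  L3: P0=I P1=I P2=M P3=I  mem[L3]=70
24. P0: load  L0  bus=[BusRd]  L0: P0=S P1=S P2=S P3=I  mem[L0]=12
25. P2: load  L4  bus=[BusRd,Flush]  L4: P0=I P1=I P2=S P3=S  mem[L4]=77
26. P1: store L2 := 87  bus=[BusRdX,Flush]  L2: P0=I P1=M P2=I P3=I  mem[L2]=35
27. P3: store L3 := 41  bus=[BusRdX,Flush]  L3: P0=I P1=I P2=I P3=M  mem[L3]=11
28. P3: load  L0  bus=[BusRd]  L0: P0=S P1=S P2=S P3=S  mem[L0]=12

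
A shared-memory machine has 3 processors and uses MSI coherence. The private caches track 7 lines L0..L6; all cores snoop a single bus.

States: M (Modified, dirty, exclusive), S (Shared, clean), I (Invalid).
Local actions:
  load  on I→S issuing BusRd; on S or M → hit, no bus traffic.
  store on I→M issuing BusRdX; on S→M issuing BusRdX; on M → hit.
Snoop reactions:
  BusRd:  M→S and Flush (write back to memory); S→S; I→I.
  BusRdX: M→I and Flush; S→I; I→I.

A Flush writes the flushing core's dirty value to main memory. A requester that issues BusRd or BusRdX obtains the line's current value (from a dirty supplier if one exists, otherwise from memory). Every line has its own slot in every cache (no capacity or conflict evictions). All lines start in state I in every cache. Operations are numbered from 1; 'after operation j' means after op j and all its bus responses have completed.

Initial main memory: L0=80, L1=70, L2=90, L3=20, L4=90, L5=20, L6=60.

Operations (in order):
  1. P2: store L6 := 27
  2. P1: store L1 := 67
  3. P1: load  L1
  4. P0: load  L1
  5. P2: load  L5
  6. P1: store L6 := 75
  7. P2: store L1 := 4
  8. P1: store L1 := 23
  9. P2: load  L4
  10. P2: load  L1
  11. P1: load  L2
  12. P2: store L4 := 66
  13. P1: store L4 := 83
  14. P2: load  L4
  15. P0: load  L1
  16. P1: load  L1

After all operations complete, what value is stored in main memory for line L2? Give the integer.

  op1 P2: store L6 := 27 → I/I/M on L6; bus BusRdX; mem=60
  op2 P1: store L1 := 67 → I/M/I on L1; bus BusRdX; mem=70
  op3 P1: load  L1 → I/M/I on L1; bus (none); mem=70
  op4 P0: load  L1 → S/S/I on L1; bus BusRd Flush; mem=67
  op5 P2: load  L5 → I/I/S on L5; bus BusRd; mem=20
  op6 P1: store L6 := 75 → I/M/I on L6; bus BusRdX Flush; mem=27
  op7 P2: store L1 := 4 → I/I/M on L1; bus BusRdX; mem=67
  op8 P1: store L1 := 23 → I/M/I on L1; bus BusRdX Flush; mem=4
  op9 P2: load  L4 → I/I/S on L4; bus BusRd; mem=90
  op10 P2: load  L1 → I/S/S on L1; bus BusRd Flush; mem=23
  op11 P1: load  L2 → I/S/I on L2; bus BusRd; mem=90
  op12 P2: store L4 := 66 → I/I/M on L4; bus BusRdX; mem=90
  op13 P1: store L4 := 83 → I/M/I on L4; bus BusRdX Flush; mem=66
  op14 P2: load  L4 → I/S/S on L4; bus BusRd Flush; mem=83
  op15 P0: load  L1 → S/S/S on L1; bus BusRd; mem=23
  op16 P1: load  L1 → S/S/S on L1; bus (none); mem=23

memory[L2] = 90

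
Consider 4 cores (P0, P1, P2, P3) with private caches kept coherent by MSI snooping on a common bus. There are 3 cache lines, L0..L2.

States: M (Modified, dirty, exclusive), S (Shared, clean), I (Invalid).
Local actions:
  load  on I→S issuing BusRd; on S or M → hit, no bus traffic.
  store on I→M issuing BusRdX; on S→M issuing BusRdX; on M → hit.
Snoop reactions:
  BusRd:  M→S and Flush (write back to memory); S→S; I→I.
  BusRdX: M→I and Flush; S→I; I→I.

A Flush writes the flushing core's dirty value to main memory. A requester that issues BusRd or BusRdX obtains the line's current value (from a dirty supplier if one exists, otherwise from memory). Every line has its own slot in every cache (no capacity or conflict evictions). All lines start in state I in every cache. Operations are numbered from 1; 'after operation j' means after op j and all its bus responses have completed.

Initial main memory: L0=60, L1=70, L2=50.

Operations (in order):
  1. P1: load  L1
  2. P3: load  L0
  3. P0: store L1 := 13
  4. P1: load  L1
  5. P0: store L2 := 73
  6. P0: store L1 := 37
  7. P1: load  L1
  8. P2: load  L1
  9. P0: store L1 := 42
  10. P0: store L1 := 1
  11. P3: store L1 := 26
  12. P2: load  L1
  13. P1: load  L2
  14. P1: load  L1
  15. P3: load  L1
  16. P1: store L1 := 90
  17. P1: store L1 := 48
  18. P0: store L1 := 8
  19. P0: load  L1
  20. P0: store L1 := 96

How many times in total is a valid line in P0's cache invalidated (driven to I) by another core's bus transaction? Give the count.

[1] P1: load  L1 | P0:I, P1:S(70), P2:I, P3:I | bus: BusRd
[2] P3: load  L0 | P0:I, P1:I, P2:I, P3:S(60) | bus: BusRd
[3] P0: store L1 := 13 | P0:M(13), P1:I, P2:I, P3:I | bus: BusRdX
[4] P1: load  L1 | P0:S(13), P1:S(13), P2:I, P3:I | bus: BusRd,Flush
[5] P0: store L2 := 73 | P0:M(73), P1:I, P2:I, P3:I | bus: BusRdX
[6] P0: store L1 := 37 | P0:M(37), P1:I, P2:I, P3:I | bus: BusRdX
[7] P1: load  L1 | P0:S(37), P1:S(37), P2:I, P3:I | bus: BusRd,Flush
[8] P2: load  L1 | P0:S(37), P1:S(37), P2:S(37), P3:I | bus: BusRd
[9] P0: store L1 := 42 | P0:M(42), P1:I, P2:I, P3:I | bus: BusRdX
[10] P0: store L1 := 1 | P0:M(1), P1:I, P2:I, P3:I | bus: none
[11] P3: store L1 := 26 | P0:I, P1:I, P2:I, P3:M(26) | bus: BusRdX,Flush
[12] P2: load  L1 | P0:I, P1:I, P2:S(26), P3:S(26) | bus: BusRd,Flush
[13] P1: load  L2 | P0:S(73), P1:S(73), P2:I, P3:I | bus: BusRd,Flush
[14] P1: load  L1 | P0:I, P1:S(26), P2:S(26), P3:S(26) | bus: BusRd
[15] P3: load  L1 | P0:I, P1:S(26), P2:S(26), P3:S(26) | bus: none
[16] P1: store L1 := 90 | P0:I, P1:M(90), P2:I, P3:I | bus: BusRdX
[17] P1: store L1 := 48 | P0:I, P1:M(48), P2:I, P3:I | bus: none
[18] P0: store L1 := 8 | P0:M(8), P1:I, P2:I, P3:I | bus: BusRdX,Flush
[19] P0: load  L1 | P0:M(8), P1:I, P2:I, P3:I | bus: none
[20] P0: store L1 := 96 | P0:M(96), P1:I, P2:I, P3:I | bus: none

invalidations = 1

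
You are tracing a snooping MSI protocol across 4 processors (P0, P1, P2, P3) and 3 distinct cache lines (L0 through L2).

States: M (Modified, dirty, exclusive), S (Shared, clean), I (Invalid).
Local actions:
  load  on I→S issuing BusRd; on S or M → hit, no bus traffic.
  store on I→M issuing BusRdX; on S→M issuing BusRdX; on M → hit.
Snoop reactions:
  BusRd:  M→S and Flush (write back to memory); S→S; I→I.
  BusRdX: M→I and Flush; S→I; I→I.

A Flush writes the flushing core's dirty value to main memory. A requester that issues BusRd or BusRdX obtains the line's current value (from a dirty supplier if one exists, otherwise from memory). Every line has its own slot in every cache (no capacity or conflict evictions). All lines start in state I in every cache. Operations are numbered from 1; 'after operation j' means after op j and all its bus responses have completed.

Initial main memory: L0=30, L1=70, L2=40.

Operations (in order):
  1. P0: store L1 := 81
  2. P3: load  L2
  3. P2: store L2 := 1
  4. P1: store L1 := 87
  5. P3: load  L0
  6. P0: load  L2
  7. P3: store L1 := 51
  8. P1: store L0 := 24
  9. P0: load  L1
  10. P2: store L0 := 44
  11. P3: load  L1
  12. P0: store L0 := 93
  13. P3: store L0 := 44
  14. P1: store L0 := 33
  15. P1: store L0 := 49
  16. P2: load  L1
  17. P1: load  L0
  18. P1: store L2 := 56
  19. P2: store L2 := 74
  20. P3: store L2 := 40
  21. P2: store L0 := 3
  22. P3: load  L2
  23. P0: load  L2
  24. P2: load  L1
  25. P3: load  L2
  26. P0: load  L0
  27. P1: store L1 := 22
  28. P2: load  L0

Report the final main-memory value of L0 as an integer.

1. P0: store L1 := 81  bus=[BusRdX]  L1: P0=M P1=I P2=I P3=I  mem[L1]=70
2. P3: load  L2  bus=[BusRd]  L2: P0=I P1=I P2=I P3=S  mem[L2]=40
3. P2: store L2 := 1  bus=[BusRdX]  L2: P0=I P1=I P2=M P3=I  mem[L2]=40
4. P1: store L1 := 87  bus=[BusRdX,Flush]  L1: P0=I P1=M P2=I P3=I  mem[L1]=81
5. P3: load  L0  bus=[BusRd]  L0: P0=I P1=I P2=I P3=S  mem[L0]=30
6. P0: load  L2  bus=[BusRd,Flush]  L2: P0=S P1=I P2=S P3=I  mem[L2]=1
7. P3: store L1 := 51  bus=[BusRdX,Flush]  L1: P0=I P1=I P2=I P3=M  mem[L1]=87
8. P1: store L0 := 24  bus=[BusRdX]  L0: P0=I P1=M P2=I P3=I  mem[L0]=30
9. P0: load  L1  bus=[BusRd,Flush]  L1: P0=S P1=I P2=I P3=S  mem[L1]=51
10. P2: store L0 := 44  bus=[BusRdX,Flush]  L0: P0=I P1=I P2=M P3=I  mem[L0]=24
11. P3: load  L1  bus=[-]  L1: P0=S P1=I P2=I P3=S  mem[L1]=51
12. P0: store L0 := 93  bus=[BusRdX,Flush]  L0: P0=M P1=I P2=I P3=I  mem[L0]=44
13. P3: store L0 := 44  bus=[BusRdX,Flush]  L0: P0=I P1=I P2=I P3=M  mem[L0]=93
14. P1: store L0 := 33  bus=[BusRdX,Flush]  L0: P0=I P1=M P2=I P3=I  mem[L0]=44
15. P1: store L0 := 49  bus=[-]  L0: P0=I P1=M P2=I P3=I  mem[L0]=44
16. P2: load  L1  bus=[BusRd]  L1: P0=S P1=I P2=S P3=S  mem[L1]=51
17. P1: load  L0  bus=[-]  L0: P0=I P1=M P2=I P3=I  mem[L0]=44
18. P1: store L2 := 56  bus=[BusRdX]  L2: P0=I P1=M P2=I P3=I  mem[L2]=1
19. P2: store L2 := 74  bus=[BusRdX,Flush]  L2: P0=I P1=I P2=M P3=I  mem[L2]=56
20. P3: store L2 := 40  bus=[BusRdX,Flush]  L2: P0=I P1=I P2=I P3=M  mem[L2]=74
21. P2: store L0 := 3  bus=[BusRdX,Flush]  L0: P0=I P1=I P2=M P3=I  mem[L0]=49
22. P3: load  L2  bus=[-]  L2: P0=I P1=I P2=I P3=M  mem[L2]=74
23. P0: load  L2  bus=[BusRd,Flush]  L2: P0=S P1=I P2=I P3=S  mem[L2]=40
24. P2: load  L1  bus=[-]  L1: P0=S P1=I P2=S P3=S  mem[L1]=51
25. P3: load  L2  bus=[-]  L2: P0=S P1=I P2=I P3=S  mem[L2]=40
26. P0: load  L0  bus=[BusRd,Flush]  L0: P0=S P1=I P2=S P3=I  mem[L0]=3
27. P1: store L1 := 22  bus=[BusRdX]  L1: P0=I P1=M P2=I P3=I  mem[L1]=51
28. P2: load  L0  bus=[-]  L0: P0=S P1=I P2=S P3=I  mem[L0]=3

memory[L0] = 3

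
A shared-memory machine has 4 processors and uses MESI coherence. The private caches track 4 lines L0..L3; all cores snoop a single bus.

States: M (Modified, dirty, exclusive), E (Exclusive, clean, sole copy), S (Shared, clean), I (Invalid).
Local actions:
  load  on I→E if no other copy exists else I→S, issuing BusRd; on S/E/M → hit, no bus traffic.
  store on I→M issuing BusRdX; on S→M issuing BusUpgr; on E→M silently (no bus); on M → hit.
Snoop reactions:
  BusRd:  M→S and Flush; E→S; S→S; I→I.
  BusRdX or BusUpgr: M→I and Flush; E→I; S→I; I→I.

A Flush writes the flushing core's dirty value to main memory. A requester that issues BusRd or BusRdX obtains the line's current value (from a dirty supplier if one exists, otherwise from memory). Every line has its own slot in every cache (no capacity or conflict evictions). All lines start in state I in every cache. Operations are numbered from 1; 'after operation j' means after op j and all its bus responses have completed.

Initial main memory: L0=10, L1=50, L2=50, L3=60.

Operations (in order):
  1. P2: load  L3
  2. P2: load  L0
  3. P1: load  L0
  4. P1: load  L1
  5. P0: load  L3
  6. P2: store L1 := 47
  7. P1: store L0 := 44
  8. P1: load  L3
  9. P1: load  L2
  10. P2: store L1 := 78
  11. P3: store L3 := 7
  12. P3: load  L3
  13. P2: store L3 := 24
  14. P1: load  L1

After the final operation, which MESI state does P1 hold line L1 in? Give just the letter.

step 1: P2: load  L3  ⟶  IIEI  (L3)  txn=BusRd  M[L3]=60
step 2: P2: load  L0  ⟶  IIEI  (L0)  txn=BusRd  M[L0]=10
step 3: P1: load  L0  ⟶  ISSI  (L0)  txn=BusRd  M[L0]=10
step 4: P1: load  L1  ⟶  IEII  (L1)  txn=BusRd  M[L1]=50
step 5: P0: load  L3  ⟶  SISI  (L3)  txn=BusRd  M[L3]=60
step 6: P2: store L1 := 47  ⟶  IIMI  (L1)  txn=BusRdX  M[L1]=50
step 7: P1: store L0 := 44  ⟶  IMII  (L0)  txn=BusUpgr  M[L0]=10
step 8: P1: load  L3  ⟶  SSSI  (L3)  txn=BusRd  M[L3]=60
step 9: P1: load  L2  ⟶  IEII  (L2)  txn=BusRd  M[L2]=50
step 10: P2: store L1 := 78  ⟶  IIMI  (L1)  txn=∅  M[L1]=50
step 11: P3: store L3 := 7  ⟶  IIIM  (L3)  txn=BusRdX  M[L3]=60
step 12: P3: load  L3  ⟶  IIIM  (L3)  txn=∅  M[L3]=60
step 13: P2: store L3 := 24  ⟶  IIMI  (L3)  txn=BusRdX+Flush  M[L3]=7
step 14: P1: load  L1  ⟶  ISSI  (L1)  txn=BusRd+Flush  M[L1]=78

state = S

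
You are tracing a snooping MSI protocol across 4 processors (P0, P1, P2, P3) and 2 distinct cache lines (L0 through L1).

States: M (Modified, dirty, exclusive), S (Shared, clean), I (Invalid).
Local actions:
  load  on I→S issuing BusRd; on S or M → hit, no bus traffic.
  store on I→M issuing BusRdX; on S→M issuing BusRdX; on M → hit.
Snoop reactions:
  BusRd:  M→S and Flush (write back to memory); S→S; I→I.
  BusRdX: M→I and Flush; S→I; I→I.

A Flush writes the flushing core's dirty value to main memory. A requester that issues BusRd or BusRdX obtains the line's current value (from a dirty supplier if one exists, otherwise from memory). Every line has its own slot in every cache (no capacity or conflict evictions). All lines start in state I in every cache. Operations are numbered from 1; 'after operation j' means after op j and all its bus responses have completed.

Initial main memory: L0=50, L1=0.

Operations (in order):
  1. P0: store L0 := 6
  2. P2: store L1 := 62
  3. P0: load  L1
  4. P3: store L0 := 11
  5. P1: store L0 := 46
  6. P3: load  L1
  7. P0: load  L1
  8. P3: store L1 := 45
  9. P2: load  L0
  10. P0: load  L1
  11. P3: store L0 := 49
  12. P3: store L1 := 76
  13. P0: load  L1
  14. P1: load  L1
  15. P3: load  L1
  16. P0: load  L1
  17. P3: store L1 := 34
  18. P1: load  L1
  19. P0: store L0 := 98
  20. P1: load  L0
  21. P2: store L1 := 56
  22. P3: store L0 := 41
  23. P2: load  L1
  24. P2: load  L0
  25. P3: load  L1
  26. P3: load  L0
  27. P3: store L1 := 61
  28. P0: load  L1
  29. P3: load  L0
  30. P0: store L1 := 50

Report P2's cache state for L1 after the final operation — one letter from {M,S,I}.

state = I

1. P0: store L0 := 6  bus=[BusRdX]  L0: P0=M P1=I P2=I P3=I  mem[L0]=50
2. P2: store L1 := 62  bus=[BusRdX]  L1: P0=I P1=I P2=M P3=I  mem[L1]=0
3. P0: load  L1  bus=[BusRd,Flush]  L1: P0=S P1=I P2=S P3=I  mem[L1]=62
4. P3: store L0 := 11  bus=[BusRdX,Flush]  L0: P0=I P1=I P2=I P3=M  mem[L0]=6
5. P1: store L0 := 46  bus=[BusRdX,Flush]  L0: P0=I P1=M P2=I P3=I  mem[L0]=11
6. P3: load  L1  bus=[BusRd]  L1: P0=S P1=I P2=S P3=S  mem[L1]=62
7. P0: load  L1  bus=[-]  L1: P0=S P1=I P2=S P3=S  mem[L1]=62
8. P3: store L1 := 45  bus=[BusRdX]  L1: P0=I P1=I P2=I P3=M  mem[L1]=62
9. P2: load  L0  bus=[BusRd,Flush]  L0: P0=I P1=S P2=S P3=I  mem[L0]=46
10. P0: load  L1  bus=[BusRd,Flush]  L1: P0=S P1=I P2=I P3=S  mem[L1]=45
11. P3: store L0 := 49  bus=[BusRdX]  L0: P0=I P1=I P2=I P3=M  mem[L0]=46
12. P3: store L1 := 76  bus=[BusRdX]  L1: P0=I P1=I P2=I P3=M  mem[L1]=45
13. P0: load  L1  bus=[BusRd,Flush]  L1: P0=S P1=I P2=I P3=S  mem[L1]=76
14. P1: load  L1  bus=[BusRd]  L1: P0=S P1=S P2=I P3=S  mem[L1]=76
15. P3: load  L1  bus=[-]  L1: P0=S P1=S P2=I P3=S  mem[L1]=76
16. P0: load  L1  bus=[-]  L1: P0=S P1=S P2=I P3=S  mem[L1]=76
17. P3: store L1 := 34  bus=[BusRdX]  L1: P0=I P1=I P2=I P3=M  mem[L1]=76
18. P1: load  L1  bus=[BusRd,Flush]  L1: P0=I P1=S P2=I P3=S  mem[L1]=34
19. P0: store L0 := 98  bus=[BusRdX,Flush]  L0: P0=M P1=I P2=I P3=I  mem[L0]=49
20. P1: load  L0  bus=[BusRd,Flush]  L0: P0=S P1=S P2=I P3=I  mem[L0]=98
21. P2: store L1 := 56  bus=[BusRdX]  L1: P0=I P1=I P2=M P3=I  mem[L1]=34
22. P3: store L0 := 41  bus=[BusRdX]  L0: P0=I P1=I P2=I P3=M  mem[L0]=98
23. P2: load  L1  bus=[-]  L1: P0=I P1=I P2=M P3=I  mem[L1]=34
24. P2: load  L0  bus=[BusRd,Flush]  L0: P0=I P1=I P2=S P3=S  mem[L0]=41
25. P3: load  L1  bus=[BusRd,Flush]  L1: P0=I P1=I P2=S P3=S  mem[L1]=56
26. P3: load  L0  bus=[-]  L0: P0=I P1=I P2=S P3=S  mem[L0]=41
27. P3: store L1 := 61  bus=[BusRdX]  L1: P0=I P1=I P2=I P3=M  mem[L1]=56
28. P0: load  L1  bus=[BusRd,Flush]  L1: P0=S P1=I P2=I P3=S  mem[L1]=61
29. P3: load  L0  bus=[-]  L0: P0=I P1=I P2=S P3=S  mem[L0]=41
30. P0: store L1 := 50  bus=[BusRdX]  L1: P0=M P1=I P2=I P3=I  mem[L1]=61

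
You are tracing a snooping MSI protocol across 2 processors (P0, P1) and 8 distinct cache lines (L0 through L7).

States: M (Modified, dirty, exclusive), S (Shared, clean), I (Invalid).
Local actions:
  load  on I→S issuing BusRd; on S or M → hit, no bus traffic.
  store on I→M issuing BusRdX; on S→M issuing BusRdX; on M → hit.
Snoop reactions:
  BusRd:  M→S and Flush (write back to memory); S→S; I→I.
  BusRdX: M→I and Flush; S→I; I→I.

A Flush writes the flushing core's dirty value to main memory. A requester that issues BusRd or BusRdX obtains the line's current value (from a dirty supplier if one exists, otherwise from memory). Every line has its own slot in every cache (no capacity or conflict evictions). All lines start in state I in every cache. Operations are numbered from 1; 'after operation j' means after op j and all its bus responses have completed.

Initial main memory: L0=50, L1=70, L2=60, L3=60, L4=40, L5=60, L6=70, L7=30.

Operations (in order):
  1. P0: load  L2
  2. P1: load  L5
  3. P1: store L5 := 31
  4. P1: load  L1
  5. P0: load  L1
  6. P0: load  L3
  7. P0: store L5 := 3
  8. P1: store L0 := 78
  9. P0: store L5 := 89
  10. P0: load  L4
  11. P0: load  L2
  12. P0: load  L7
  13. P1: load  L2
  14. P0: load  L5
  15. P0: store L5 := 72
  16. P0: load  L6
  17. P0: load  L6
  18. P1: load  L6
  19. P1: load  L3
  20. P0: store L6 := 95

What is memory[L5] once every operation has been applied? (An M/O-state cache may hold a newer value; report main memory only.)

memory[L5] = 31

[1] P0: load  L2 | P0:S(60), P1:I | bus: BusRd
[2] P1: load  L5 | P0:I, P1:S(60) | bus: BusRd
[3] P1: store L5 := 31 | P0:I, P1:M(31) | bus: BusRdX
[4] P1: load  L1 | P0:I, P1:S(70) | bus: BusRd
[5] P0: load  L1 | P0:S(70), P1:S(70) | bus: BusRd
[6] P0: load  L3 | P0:S(60), P1:I | bus: BusRd
[7] P0: store L5 := 3 | P0:M(3), P1:I | bus: BusRdX,Flush
[8] P1: store L0 := 78 | P0:I, P1:M(78) | bus: BusRdX
[9] P0: store L5 := 89 | P0:M(89), P1:I | bus: none
[10] P0: load  L4 | P0:S(40), P1:I | bus: BusRd
[11] P0: load  L2 | P0:S(60), P1:I | bus: none
[12] P0: load  L7 | P0:S(30), P1:I | bus: BusRd
[13] P1: load  L2 | P0:S(60), P1:S(60) | bus: BusRd
[14] P0: load  L5 | P0:M(89), P1:I | bus: none
[15] P0: store L5 := 72 | P0:M(72), P1:I | bus: none
[16] P0: load  L6 | P0:S(70), P1:I | bus: BusRd
[17] P0: load  L6 | P0:S(70), P1:I | bus: none
[18] P1: load  L6 | P0:S(70), P1:S(70) | bus: BusRd
[19] P1: load  L3 | P0:S(60), P1:S(60) | bus: BusRd
[20] P0: store L6 := 95 | P0:M(95), P1:I | bus: BusRdX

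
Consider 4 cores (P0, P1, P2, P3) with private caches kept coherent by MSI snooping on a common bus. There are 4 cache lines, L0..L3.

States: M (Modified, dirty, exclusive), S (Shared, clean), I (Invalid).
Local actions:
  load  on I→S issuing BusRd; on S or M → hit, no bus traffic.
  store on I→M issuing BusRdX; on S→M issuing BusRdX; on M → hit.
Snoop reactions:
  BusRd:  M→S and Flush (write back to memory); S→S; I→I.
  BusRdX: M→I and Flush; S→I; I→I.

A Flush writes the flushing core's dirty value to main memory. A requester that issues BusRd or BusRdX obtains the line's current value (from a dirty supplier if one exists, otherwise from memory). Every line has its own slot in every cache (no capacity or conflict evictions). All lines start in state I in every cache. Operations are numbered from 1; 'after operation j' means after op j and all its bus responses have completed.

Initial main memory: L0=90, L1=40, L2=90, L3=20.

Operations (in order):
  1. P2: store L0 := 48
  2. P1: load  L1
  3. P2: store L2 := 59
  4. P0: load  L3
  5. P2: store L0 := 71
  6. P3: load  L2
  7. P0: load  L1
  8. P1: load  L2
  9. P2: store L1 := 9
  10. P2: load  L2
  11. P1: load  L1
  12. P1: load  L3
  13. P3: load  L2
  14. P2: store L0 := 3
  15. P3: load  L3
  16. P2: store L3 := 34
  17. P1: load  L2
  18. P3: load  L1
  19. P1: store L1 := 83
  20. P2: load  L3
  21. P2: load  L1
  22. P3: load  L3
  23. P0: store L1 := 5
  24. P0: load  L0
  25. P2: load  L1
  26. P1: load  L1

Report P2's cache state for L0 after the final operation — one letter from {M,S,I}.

[1] P2: store L0 := 48 | P0:I, P1:I, P2:M(48), P3:I | bus: BusRdX
[2] P1: load  L1 | P0:I, P1:S(40), P2:I, P3:I | bus: BusRd
[3] P2: store L2 := 59 | P0:I, P1:I, P2:M(59), P3:I | bus: BusRdX
[4] P0: load  L3 | P0:S(20), P1:I, P2:I, P3:I | bus: BusRd
[5] P2: store L0 := 71 | P0:I, P1:I, P2:M(71), P3:I | bus: none
[6] P3: load  L2 | P0:I, P1:I, P2:S(59), P3:S(59) | bus: BusRd,Flush
[7] P0: load  L1 | P0:S(40), P1:S(40), P2:I, P3:I | bus: BusRd
[8] P1: load  L2 | P0:I, P1:S(59), P2:S(59), P3:S(59) | bus: BusRd
[9] P2: store L1 := 9 | P0:I, P1:I, P2:M(9), P3:I | bus: BusRdX
[10] P2: load  L2 | P0:I, P1:S(59), P2:S(59), P3:S(59) | bus: none
[11] P1: load  L1 | P0:I, P1:S(9), P2:S(9), P3:I | bus: BusRd,Flush
[12] P1: load  L3 | P0:S(20), P1:S(20), P2:I, P3:I | bus: BusRd
[13] P3: load  L2 | P0:I, P1:S(59), P2:S(59), P3:S(59) | bus: none
[14] P2: store L0 := 3 | P0:I, P1:I, P2:M(3), P3:I | bus: none
[15] P3: load  L3 | P0:S(20), P1:S(20), P2:I, P3:S(20) | bus: BusRd
[16] P2: store L3 := 34 | P0:I, P1:I, P2:M(34), P3:I | bus: BusRdX
[17] P1: load  L2 | P0:I, P1:S(59), P2:S(59), P3:S(59) | bus: none
[18] P3: load  L1 | P0:I, P1:S(9), P2:S(9), P3:S(9) | bus: BusRd
[19] P1: store L1 := 83 | P0:I, P1:M(83), P2:I, P3:I | bus: BusRdX
[20] P2: load  L3 | P0:I, P1:I, P2:M(34), P3:I | bus: none
[21] P2: load  L1 | P0:I, P1:S(83), P2:S(83), P3:I | bus: BusRd,Flush
[22] P3: load  L3 | P0:I, P1:I, P2:S(34), P3:S(34) | bus: BusRd,Flush
[23] P0: store L1 := 5 | P0:M(5), P1:I, P2:I, P3:I | bus: BusRdX
[24] P0: load  L0 | P0:S(3), P1:I, P2:S(3), P3:I | bus: BusRd,Flush
[25] P2: load  L1 | P0:S(5), P1:I, P2:S(5), P3:I | bus: BusRd,Flush
[26] P1: load  L1 | P0:S(5), P1:S(5), P2:S(5), P3:I | bus: BusRd

state = S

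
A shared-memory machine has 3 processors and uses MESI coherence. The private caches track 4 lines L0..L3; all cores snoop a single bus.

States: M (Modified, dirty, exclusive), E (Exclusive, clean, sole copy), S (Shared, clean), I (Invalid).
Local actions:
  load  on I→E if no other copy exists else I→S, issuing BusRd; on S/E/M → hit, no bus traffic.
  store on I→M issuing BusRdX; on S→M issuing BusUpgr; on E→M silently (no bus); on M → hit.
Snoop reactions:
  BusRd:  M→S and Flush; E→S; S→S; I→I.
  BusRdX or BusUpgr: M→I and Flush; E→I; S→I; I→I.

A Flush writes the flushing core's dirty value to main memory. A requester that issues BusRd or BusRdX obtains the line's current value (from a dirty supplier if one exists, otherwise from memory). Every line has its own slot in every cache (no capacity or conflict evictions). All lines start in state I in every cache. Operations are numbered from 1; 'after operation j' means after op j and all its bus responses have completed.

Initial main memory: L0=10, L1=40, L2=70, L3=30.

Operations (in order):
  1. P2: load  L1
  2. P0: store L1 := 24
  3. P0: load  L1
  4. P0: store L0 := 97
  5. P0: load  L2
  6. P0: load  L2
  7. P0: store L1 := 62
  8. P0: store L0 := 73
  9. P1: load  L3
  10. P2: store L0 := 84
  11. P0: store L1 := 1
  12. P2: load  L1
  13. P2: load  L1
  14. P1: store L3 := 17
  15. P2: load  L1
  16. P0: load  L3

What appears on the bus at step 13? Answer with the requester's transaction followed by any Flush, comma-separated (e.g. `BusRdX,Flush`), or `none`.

  op1 P2: load  L1 → I/I/E on L1; bus BusRd; mem=40
  op2 P0: store L1 := 24 → M/I/I on L1; bus BusRdX; mem=40
  op3 P0: load  L1 → M/I/I on L1; bus (none); mem=40
  op4 P0: store L0 := 97 → M/I/I on L0; bus BusRdX; mem=10
  op5 P0: load  L2 → E/I/I on L2; bus BusRd; mem=70
  op6 P0: load  L2 → E/I/I on L2; bus (none); mem=70
  op7 P0: store L1 := 62 → M/I/I on L1; bus (none); mem=40
  op8 P0: store L0 := 73 → M/I/I on L0; bus (none); mem=10
  op9 P1: load  L3 → I/E/I on L3; bus BusRd; mem=30
  op10 P2: store L0 := 84 → I/I/M on L0; bus BusRdX Flush; mem=73
  op11 P0: store L1 := 1 → M/I/I on L1; bus (none); mem=40
  op12 P2: load  L1 → S/I/S on L1; bus BusRd Flush; mem=1
  op13 P2: load  L1 → S/I/S on L1; bus (none); mem=1
  op14 P1: store L3 := 17 → I/M/I on L3; bus (none); mem=30
  op15 P2: load  L1 → S/I/S on L1; bus (none); mem=1
  op16 P0: load  L3 → S/S/I on L3; bus BusRd Flush; mem=17

bus = none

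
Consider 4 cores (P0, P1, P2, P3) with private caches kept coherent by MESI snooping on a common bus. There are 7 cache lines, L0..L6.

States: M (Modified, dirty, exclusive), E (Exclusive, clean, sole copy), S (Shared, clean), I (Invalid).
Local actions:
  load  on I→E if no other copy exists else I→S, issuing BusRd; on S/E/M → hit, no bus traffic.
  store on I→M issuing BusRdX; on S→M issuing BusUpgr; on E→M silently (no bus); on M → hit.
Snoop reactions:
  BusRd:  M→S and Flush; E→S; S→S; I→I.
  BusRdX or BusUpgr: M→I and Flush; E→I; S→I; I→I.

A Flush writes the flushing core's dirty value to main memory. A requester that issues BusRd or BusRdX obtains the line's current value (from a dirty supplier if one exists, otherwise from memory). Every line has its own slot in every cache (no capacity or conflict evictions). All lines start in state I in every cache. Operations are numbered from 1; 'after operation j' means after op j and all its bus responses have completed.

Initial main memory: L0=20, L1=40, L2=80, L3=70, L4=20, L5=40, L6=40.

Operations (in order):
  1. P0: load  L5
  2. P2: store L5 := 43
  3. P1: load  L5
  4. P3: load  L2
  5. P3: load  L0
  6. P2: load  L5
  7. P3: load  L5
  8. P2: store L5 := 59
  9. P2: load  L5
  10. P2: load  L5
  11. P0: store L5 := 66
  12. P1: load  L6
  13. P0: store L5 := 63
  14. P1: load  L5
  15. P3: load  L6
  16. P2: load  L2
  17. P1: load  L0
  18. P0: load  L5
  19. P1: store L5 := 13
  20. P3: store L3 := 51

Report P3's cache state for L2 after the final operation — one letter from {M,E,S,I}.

state = S

[1] P0: load  L5 | P0:E(40), P1:I, P2:I, P3:I | bus: BusRd
[2] P2: store L5 := 43 | P0:I, P1:I, P2:M(43), P3:I | bus: BusRdX
[3] P1: load  L5 | P0:I, P1:S(43), P2:S(43), P3:I | bus: BusRd,Flush
[4] P3: load  L2 | P0:I, P1:I, P2:I, P3:E(80) | bus: BusRd
[5] P3: load  L0 | P0:I, P1:I, P2:I, P3:E(20) | bus: BusRd
[6] P2: load  L5 | P0:I, P1:S(43), P2:S(43), P3:I | bus: none
[7] P3: load  L5 | P0:I, P1:S(43), P2:S(43), P3:S(43) | bus: BusRd
[8] P2: store L5 := 59 | P0:I, P1:I, P2:M(59), P3:I | bus: BusUpgr
[9] P2: load  L5 | P0:I, P1:I, P2:M(59), P3:I | bus: none
[10] P2: load  L5 | P0:I, P1:I, P2:M(59), P3:I | bus: none
[11] P0: store L5 := 66 | P0:M(66), P1:I, P2:I, P3:I | bus: BusRdX,Flush
[12] P1: load  L6 | P0:I, P1:E(40), P2:I, P3:I | bus: BusRd
[13] P0: store L5 := 63 | P0:M(63), P1:I, P2:I, P3:I | bus: none
[14] P1: load  L5 | P0:S(63), P1:S(63), P2:I, P3:I | bus: BusRd,Flush
[15] P3: load  L6 | P0:I, P1:S(40), P2:I, P3:S(40) | bus: BusRd
[16] P2: load  L2 | P0:I, P1:I, P2:S(80), P3:S(80) | bus: BusRd
[17] P1: load  L0 | P0:I, P1:S(20), P2:I, P3:S(20) | bus: BusRd
[18] P0: load  L5 | P0:S(63), P1:S(63), P2:I, P3:I | bus: none
[19] P1: store L5 := 13 | P0:I, P1:M(13), P2:I, P3:I | bus: BusUpgr
[20] P3: store L3 := 51 | P0:I, P1:I, P2:I, P3:M(51) | bus: BusRdX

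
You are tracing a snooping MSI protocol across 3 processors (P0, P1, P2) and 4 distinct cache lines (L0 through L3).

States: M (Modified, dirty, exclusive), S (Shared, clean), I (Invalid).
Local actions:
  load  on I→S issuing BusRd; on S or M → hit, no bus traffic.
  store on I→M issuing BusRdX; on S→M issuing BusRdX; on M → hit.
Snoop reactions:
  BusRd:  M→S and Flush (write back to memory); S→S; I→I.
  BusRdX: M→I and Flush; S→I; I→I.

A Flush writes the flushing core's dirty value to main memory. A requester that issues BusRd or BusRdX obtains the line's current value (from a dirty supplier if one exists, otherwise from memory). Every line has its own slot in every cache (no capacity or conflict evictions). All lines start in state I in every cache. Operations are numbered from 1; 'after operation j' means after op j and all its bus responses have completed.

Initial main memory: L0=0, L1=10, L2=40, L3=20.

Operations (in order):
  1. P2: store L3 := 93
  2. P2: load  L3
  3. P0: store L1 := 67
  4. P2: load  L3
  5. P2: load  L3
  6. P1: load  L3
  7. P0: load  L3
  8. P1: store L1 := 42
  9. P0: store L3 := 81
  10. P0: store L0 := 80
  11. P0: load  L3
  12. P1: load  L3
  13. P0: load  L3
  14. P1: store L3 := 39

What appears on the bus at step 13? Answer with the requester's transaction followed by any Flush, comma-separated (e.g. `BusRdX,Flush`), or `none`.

1. P2: store L3 := 93  bus=[BusRdX]  L3: P0=I P1=I P2=M  mem[L3]=20
2. P2: load  L3  bus=[-]  L3: P0=I P1=I P2=M  mem[L3]=20
3. P0: store L1 := 67  bus=[BusRdX]  L1: P0=M P1=I P2=I  mem[L1]=10
4. P2: load  L3  bus=[-]  L3: P0=I P1=I P2=M  mem[L3]=20
5. P2: load  L3  bus=[-]  L3: P0=I P1=I P2=M  mem[L3]=20
6. P1: load  L3  bus=[BusRd,Flush]  L3: P0=I P1=S P2=S  mem[L3]=93
7. P0: load  L3  bus=[BusRd]  L3: P0=S P1=S P2=S  mem[L3]=93
8. P1: store L1 := 42  bus=[BusRdX,Flush]  L1: P0=I P1=M P2=I  mem[L1]=67
9. P0: store L3 := 81  bus=[BusRdX]  L3: P0=M P1=I P2=I  mem[L3]=93
10. P0: store L0 := 80  bus=[BusRdX]  L0: P0=M P1=I P2=I  mem[L0]=0
11. P0: load  L3  bus=[-]  L3: P0=M P1=I P2=I  mem[L3]=93
12. P1: load  L3  bus=[BusRd,Flush]  L3: P0=S P1=S P2=I  mem[L3]=81
13. P0: load  L3  bus=[-]  L3: P0=S P1=S P2=I  mem[L3]=81
14. P1: store L3 := 39  bus=[BusRdX]  L3: P0=I P1=M P2=I  mem[L3]=81

bus = none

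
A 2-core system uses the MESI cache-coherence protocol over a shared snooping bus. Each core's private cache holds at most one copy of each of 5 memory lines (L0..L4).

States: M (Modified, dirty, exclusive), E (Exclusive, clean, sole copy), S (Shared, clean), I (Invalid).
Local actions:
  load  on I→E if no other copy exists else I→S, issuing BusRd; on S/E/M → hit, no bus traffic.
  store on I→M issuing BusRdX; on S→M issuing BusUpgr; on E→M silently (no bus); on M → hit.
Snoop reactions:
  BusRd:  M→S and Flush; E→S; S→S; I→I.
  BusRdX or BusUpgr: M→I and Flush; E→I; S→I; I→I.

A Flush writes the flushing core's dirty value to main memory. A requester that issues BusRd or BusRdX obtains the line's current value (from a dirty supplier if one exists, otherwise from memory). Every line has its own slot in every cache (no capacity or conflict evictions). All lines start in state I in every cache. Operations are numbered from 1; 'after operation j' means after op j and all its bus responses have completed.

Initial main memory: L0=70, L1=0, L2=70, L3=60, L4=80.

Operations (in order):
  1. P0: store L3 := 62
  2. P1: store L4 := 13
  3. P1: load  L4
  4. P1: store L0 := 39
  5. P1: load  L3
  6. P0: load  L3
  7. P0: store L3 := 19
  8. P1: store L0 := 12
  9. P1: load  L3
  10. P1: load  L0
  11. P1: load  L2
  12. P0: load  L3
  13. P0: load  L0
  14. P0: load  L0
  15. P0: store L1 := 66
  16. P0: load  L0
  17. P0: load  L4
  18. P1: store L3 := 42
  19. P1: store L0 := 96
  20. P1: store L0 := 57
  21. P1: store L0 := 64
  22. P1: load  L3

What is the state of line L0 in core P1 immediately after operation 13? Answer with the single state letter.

[1] P0: store L3 := 62 | P0:M(62), P1:I | bus: BusRdX
[2] P1: store L4 := 13 | P0:I, P1:M(13) | bus: BusRdX
[3] P1: load  L4 | P0:I, P1:M(13) | bus: none
[4] P1: store L0 := 39 | P0:I, P1:M(39) | bus: BusRdX
[5] P1: load  L3 | P0:S(62), P1:S(62) | bus: BusRd,Flush
[6] P0: load  L3 | P0:S(62), P1:S(62) | bus: none
[7] P0: store L3 := 19 | P0:M(19), P1:I | bus: BusUpgr
[8] P1: store L0 := 12 | P0:I, P1:M(12) | bus: none
[9] P1: load  L3 | P0:S(19), P1:S(19) | bus: BusRd,Flush
[10] P1: load  L0 | P0:I, P1:M(12) | bus: none
[11] P1: load  L2 | P0:I, P1:E(70) | bus: BusRd
[12] P0: load  L3 | P0:S(19), P1:S(19) | bus: none
[13] P0: load  L0 | P0:S(12), P1:S(12) | bus: BusRd,Flush
[14] P0: load  L0 | P0:S(12), P1:S(12) | bus: none
[15] P0: store L1 := 66 | P0:M(66), P1:I | bus: BusRdX
[16] P0: load  L0 | P0:S(12), P1:S(12) | bus: none
[17] P0: load  L4 | P0:S(13), P1:S(13) | bus: BusRd,Flush
[18] P1: store L3 := 42 | P0:I, P1:M(42) | bus: BusUpgr
[19] P1: store L0 := 96 | P0:I, P1:M(96) | bus: BusUpgr
[20] P1: store L0 := 57 | P0:I, P1:M(57) | bus: none
[21] P1: store L0 := 64 | P0:I, P1:M(64) | bus: none
[22] P1: load  L3 | P0:I, P1:M(42) | bus: none

state = S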